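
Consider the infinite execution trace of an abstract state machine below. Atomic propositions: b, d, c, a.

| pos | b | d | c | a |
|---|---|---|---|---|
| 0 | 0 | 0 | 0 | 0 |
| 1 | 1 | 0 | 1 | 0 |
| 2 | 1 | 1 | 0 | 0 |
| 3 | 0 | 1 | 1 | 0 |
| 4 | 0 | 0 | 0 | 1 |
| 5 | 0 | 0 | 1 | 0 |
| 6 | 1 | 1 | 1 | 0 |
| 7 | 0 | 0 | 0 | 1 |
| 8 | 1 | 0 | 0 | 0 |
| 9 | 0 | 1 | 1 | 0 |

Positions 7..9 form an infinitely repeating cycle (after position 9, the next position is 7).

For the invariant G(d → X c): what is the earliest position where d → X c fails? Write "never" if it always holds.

3

Check d → X c at each position in order: 0 ✓, 1 ✓, 2 ✓.
At position 3 the labels are {c, d} and the next position 4 has {a}, so d → X c is false there. This is the first violation.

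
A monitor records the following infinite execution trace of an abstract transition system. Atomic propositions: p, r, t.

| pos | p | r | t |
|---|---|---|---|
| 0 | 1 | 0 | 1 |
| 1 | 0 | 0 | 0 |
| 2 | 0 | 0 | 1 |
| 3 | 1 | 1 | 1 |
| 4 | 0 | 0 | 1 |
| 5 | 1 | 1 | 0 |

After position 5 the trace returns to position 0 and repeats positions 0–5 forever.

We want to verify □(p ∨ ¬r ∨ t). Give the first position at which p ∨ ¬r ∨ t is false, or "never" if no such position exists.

p ∨ ¬r ∨ t holds at every position 0..5, and those are all the positions the trace ever visits, so the invariant □(p ∨ ¬r ∨ t) is never violated.

never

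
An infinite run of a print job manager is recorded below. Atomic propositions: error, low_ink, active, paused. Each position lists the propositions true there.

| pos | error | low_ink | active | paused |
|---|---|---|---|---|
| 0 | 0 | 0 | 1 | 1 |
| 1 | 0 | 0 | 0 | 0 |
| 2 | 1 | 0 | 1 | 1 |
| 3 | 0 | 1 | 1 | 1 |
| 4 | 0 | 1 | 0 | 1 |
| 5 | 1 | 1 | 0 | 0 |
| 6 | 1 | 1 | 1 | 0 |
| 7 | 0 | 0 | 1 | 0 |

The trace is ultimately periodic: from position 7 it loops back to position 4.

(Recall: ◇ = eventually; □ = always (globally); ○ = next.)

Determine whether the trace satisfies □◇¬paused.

Holds

◇¬paused holds at every position 0..7, and those are all positions ever visited, so □◇¬paused holds.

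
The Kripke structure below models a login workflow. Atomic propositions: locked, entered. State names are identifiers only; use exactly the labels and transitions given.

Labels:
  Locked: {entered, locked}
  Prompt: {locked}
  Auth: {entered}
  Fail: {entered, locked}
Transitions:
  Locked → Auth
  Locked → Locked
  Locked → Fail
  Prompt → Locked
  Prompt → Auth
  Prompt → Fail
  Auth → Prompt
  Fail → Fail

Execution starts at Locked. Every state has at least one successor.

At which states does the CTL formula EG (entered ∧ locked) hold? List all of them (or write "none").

{Locked, Fail}

States satisfying entered ∧ locked: {Locked, Fail}.
States satisfying EG (entered ∧ locked): {Locked, Fail}.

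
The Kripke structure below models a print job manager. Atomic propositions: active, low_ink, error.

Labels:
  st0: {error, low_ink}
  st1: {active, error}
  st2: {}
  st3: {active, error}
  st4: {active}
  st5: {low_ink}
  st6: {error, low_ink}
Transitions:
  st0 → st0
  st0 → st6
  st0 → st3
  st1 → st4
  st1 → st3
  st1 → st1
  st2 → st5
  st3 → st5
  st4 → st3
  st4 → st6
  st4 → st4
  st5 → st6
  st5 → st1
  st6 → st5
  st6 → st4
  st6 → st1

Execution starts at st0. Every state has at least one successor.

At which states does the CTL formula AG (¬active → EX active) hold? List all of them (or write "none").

{st0, st1, st3, st4, st5, st6}

States satisfying ¬active → EX active: {st0, st1, st3, st4, st5, st6}.
States satisfying AG (¬active → EX active): {st0, st1, st3, st4, st5, st6}.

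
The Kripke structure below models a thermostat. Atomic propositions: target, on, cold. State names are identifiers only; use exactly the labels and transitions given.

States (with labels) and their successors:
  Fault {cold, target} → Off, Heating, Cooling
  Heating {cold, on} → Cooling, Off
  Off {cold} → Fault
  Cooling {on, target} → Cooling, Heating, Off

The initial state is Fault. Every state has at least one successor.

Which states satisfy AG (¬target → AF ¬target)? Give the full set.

States satisfying ¬target → AF ¬target: {Fault, Heating, Off, Cooling}.
States satisfying AG (¬target → AF ¬target): {Fault, Heating, Off, Cooling}.

{Fault, Heating, Off, Cooling}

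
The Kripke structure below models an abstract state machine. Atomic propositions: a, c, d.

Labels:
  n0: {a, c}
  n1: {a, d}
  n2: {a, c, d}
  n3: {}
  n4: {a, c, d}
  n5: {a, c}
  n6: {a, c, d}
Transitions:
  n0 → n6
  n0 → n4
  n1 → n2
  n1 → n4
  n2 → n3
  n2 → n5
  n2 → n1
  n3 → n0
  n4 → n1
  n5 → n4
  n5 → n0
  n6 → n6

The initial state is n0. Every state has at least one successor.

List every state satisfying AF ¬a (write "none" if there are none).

States satisfying ¬a: {n3}.
States satisfying AF ¬a: {n3}.

{n3}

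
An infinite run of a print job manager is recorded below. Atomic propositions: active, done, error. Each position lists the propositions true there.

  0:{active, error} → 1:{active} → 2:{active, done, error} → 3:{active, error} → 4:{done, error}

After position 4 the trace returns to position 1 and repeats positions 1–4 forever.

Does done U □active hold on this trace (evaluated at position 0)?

Walking from position 0: at position 0, □active has not yet held and done fails, so done U □active is false.

Does not hold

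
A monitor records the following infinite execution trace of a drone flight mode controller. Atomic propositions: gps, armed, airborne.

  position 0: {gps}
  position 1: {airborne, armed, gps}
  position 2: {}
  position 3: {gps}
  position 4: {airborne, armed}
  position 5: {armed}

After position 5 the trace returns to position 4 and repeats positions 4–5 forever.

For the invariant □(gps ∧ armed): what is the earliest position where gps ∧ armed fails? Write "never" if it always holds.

At position 0 the labels are {gps}, so gps ∧ armed is false there. This is the first violation.

0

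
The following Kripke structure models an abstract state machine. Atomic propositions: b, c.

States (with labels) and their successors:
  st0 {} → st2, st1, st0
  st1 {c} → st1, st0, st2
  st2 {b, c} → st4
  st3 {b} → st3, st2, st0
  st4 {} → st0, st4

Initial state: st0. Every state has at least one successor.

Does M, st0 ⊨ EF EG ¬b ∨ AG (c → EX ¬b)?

Yes

States satisfying EG ¬b: {st0, st1, st4}.
States satisfying EF EG ¬b: {st0, st1, st2, st3, st4}.
States satisfying c → EX ¬b: {st0, st1, st2, st3, st4}.
States satisfying AG (c → EX ¬b): {st0, st1, st2, st3, st4}.
States satisfying EF EG ¬b ∨ AG (c → EX ¬b): {st0, st1, st2, st3, st4}.
st0 ∈ Sat(EF EG ¬b ∨ AG (c → EX ¬b)).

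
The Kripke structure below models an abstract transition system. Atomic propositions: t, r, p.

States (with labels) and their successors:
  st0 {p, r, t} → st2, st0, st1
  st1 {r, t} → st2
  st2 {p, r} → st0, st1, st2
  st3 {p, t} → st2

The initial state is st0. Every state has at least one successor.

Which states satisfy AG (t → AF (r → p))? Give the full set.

States satisfying t → AF (r → p): {st0, st1, st2, st3}.
States satisfying AG (t → AF (r → p)): {st0, st1, st2, st3}.

{st0, st1, st2, st3}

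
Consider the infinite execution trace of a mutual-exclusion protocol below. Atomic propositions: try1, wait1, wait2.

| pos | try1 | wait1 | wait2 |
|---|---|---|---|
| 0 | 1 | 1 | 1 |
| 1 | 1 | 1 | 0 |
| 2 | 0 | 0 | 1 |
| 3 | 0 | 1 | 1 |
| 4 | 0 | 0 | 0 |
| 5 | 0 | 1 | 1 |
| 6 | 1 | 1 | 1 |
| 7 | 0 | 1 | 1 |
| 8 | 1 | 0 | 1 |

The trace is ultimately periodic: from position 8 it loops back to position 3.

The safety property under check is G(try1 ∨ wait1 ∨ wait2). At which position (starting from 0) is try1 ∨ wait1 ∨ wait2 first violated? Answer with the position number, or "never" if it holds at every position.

4

Check try1 ∨ wait1 ∨ wait2 at each position in order: 0 ✓, 1 ✓, 2 ✓, 3 ✓.
At position 4 the labels are {}, so try1 ∨ wait1 ∨ wait2 is false there. This is the first violation.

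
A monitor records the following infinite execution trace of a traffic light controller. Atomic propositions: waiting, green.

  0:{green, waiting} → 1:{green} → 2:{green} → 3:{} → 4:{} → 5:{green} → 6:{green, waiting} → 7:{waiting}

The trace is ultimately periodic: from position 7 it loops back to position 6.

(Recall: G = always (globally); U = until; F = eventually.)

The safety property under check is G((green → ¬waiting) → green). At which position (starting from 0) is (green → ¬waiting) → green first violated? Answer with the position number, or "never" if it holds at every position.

Check (green → ¬waiting) → green at each position in order: 0 ✓, 1 ✓, 2 ✓.
At position 3 the labels are {}, so (green → ¬waiting) → green is false there. This is the first violation.

3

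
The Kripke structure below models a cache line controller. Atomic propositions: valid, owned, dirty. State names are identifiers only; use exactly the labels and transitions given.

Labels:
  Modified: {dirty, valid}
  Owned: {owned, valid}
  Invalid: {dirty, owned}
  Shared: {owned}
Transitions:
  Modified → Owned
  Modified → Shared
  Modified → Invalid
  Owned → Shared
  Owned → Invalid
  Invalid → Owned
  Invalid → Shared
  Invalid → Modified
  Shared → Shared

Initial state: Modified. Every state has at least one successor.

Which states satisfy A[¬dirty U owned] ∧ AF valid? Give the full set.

{Owned}

States satisfying ¬dirty: {Owned, Shared}.
States satisfying owned: {Owned, Invalid, Shared}.
States satisfying A[¬dirty U owned]: {Owned, Invalid, Shared}.
States satisfying valid: {Modified, Owned}.
States satisfying AF valid: {Modified, Owned}.
States satisfying A[¬dirty U owned] ∧ AF valid: {Owned}.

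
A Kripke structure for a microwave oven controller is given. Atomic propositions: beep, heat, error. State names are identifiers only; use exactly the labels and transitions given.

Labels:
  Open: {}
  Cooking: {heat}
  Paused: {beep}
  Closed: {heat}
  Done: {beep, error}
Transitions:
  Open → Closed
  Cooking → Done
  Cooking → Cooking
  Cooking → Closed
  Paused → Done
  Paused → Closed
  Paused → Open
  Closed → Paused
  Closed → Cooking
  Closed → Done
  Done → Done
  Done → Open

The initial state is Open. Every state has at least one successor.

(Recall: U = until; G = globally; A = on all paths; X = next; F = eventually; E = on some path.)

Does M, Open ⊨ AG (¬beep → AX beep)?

States satisfying ¬beep → AX beep: {Paused, Done}.
States satisfying AG (¬beep → AX beep): ∅.
Closed is reachable from Open and violates ¬beep → AX beep, so AG fails at Open.
Open ∉ Sat(AG (¬beep → AX beep)).

Violated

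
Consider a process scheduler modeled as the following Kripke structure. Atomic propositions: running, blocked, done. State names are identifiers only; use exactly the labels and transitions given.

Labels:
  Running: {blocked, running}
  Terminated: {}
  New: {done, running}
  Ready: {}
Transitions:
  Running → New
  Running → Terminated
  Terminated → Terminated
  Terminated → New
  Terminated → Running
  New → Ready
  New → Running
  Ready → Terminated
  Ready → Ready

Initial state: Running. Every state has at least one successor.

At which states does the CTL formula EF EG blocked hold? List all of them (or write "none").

States satisfying EG blocked: ∅.
States satisfying EF EG blocked: ∅.

none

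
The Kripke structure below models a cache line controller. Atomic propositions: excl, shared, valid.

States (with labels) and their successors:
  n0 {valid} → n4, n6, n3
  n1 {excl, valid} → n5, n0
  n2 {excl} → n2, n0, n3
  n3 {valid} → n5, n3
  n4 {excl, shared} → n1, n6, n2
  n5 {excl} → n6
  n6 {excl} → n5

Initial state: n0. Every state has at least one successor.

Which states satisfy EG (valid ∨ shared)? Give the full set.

States satisfying valid ∨ shared: {n0, n1, n3, n4}.
States satisfying EG (valid ∨ shared): {n0, n1, n3, n4}.

{n0, n1, n3, n4}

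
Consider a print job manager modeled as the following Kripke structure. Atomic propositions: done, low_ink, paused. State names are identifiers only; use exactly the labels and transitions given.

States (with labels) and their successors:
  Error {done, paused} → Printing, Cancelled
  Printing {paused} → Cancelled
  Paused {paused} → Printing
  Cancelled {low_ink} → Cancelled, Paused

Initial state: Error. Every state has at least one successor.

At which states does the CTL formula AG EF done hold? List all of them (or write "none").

none

States satisfying EF done: {Error}.
States satisfying AG EF done: ∅.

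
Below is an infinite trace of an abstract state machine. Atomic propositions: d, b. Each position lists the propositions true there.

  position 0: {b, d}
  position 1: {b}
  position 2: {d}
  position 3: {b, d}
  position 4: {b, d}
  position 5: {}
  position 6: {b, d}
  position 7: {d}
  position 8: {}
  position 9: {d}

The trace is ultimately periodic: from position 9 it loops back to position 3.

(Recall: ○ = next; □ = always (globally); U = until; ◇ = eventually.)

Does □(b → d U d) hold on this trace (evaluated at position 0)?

Violated

b → d U d must hold at every position from 0 onward. It fails at position 1, so □(b → d U d) is false.
Positions where b holds: 0, 1, 3, 4, 6.
Check d U d at each: 0→ok, 1→fails, 3→ok, 4→ok, 6→ok.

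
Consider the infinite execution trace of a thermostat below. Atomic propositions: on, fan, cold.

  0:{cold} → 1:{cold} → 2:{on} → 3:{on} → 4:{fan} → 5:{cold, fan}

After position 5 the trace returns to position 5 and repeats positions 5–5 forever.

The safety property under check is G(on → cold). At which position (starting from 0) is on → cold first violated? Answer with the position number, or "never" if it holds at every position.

Check on → cold at each position in order: 0 ✓, 1 ✓.
At position 2 the labels are {on}, so on → cold is false there. This is the first violation.

2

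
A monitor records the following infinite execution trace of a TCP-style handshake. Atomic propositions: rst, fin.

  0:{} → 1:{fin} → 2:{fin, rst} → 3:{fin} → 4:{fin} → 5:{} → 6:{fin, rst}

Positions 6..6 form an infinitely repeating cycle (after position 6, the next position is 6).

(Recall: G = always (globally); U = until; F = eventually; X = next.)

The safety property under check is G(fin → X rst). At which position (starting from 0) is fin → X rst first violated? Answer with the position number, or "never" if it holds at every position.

Check fin → X rst at each position in order: 0 ✓, 1 ✓.
At position 2 the labels are {fin, rst} and the next position 3 has {fin}, so fin → X rst is false there. This is the first violation.

2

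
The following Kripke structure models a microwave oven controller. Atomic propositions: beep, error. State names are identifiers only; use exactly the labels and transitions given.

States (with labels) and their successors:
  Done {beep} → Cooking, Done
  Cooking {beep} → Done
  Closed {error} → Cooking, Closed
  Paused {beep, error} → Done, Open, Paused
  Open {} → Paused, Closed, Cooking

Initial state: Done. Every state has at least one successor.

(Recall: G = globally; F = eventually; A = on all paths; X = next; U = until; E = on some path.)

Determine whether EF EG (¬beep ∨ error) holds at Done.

Violated

States satisfying EG (¬beep ∨ error): {Closed, Paused, Open}.
States satisfying EF EG (¬beep ∨ error): {Closed, Paused, Open}.
No suitable path/successor from Done witnesses the formula.
Done ∉ Sat(EF EG (¬beep ∨ error)).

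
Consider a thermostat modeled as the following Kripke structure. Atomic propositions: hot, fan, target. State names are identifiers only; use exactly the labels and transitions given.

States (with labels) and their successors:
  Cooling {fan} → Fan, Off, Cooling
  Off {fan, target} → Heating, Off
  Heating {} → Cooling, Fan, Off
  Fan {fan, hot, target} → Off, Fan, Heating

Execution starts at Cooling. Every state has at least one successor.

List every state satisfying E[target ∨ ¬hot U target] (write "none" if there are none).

States satisfying target ∨ ¬hot: {Cooling, Off, Heating, Fan}.
States satisfying target: {Off, Fan}.
States satisfying E[target ∨ ¬hot U target]: {Cooling, Off, Heating, Fan}.

{Cooling, Off, Heating, Fan}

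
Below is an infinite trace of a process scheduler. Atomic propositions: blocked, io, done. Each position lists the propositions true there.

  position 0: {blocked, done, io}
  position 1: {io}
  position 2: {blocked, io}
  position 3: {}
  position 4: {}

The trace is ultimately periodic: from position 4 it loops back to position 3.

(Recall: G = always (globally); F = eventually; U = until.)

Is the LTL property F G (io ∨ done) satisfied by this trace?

G (io ∨ done) is false at every position 0..4, so it never becomes true and F G (io ∨ done) fails.

Does not hold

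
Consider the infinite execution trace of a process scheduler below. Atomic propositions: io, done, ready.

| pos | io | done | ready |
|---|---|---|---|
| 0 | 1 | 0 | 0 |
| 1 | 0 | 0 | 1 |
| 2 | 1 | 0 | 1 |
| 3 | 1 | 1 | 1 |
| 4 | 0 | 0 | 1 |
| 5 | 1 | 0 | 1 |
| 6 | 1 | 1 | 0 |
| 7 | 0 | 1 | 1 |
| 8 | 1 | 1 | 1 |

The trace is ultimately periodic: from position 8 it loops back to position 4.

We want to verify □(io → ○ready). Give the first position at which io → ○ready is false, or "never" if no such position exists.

5

Check io → ○ready at each position in order: 0 ✓, 1 ✓, 2 ✓, 3 ✓, 4 ✓.
At position 5 the labels are {io, ready} and the next position 6 has {done, io}, so io → ○ready is false there. This is the first violation.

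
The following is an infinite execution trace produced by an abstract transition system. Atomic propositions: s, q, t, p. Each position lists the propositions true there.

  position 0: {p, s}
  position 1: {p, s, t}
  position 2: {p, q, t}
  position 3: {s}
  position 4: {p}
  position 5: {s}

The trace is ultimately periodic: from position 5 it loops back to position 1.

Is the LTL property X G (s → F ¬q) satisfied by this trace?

The position after 0 is 1; G (s → F ¬q) is true there.

Holds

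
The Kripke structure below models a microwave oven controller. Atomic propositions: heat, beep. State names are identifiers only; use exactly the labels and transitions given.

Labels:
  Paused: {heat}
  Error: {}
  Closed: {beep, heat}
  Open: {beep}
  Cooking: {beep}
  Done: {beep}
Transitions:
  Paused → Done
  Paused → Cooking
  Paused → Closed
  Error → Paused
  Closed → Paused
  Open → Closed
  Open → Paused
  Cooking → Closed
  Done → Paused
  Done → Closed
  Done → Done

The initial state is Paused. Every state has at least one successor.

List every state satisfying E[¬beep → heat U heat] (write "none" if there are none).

States satisfying ¬beep → heat: {Paused, Closed, Open, Cooking, Done}.
States satisfying heat: {Paused, Closed}.
States satisfying E[¬beep → heat U heat]: {Paused, Closed, Open, Cooking, Done}.

{Paused, Closed, Open, Cooking, Done}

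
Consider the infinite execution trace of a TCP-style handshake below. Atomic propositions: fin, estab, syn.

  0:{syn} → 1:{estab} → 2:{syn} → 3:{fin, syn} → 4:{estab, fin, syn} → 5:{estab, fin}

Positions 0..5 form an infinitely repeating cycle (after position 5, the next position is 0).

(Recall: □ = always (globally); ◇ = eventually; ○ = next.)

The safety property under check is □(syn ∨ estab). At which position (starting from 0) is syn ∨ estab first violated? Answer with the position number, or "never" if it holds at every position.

syn ∨ estab holds at every position 0..5, and those are all the positions the trace ever visits, so the invariant □(syn ∨ estab) is never violated.

never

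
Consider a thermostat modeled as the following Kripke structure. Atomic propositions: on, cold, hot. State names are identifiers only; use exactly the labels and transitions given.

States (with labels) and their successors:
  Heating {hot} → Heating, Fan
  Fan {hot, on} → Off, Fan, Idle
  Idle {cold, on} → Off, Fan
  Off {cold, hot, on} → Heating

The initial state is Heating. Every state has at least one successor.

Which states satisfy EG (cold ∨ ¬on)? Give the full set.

States satisfying cold ∨ ¬on: {Heating, Idle, Off}.
States satisfying EG (cold ∨ ¬on): {Heating, Idle, Off}.

{Heating, Idle, Off}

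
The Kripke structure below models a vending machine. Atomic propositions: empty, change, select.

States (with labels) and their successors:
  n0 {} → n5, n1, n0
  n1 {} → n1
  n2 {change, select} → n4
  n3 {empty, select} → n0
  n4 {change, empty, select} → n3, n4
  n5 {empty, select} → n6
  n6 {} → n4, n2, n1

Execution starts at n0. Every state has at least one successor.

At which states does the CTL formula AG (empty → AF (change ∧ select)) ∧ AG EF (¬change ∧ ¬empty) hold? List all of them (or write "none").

States satisfying empty → AF (change ∧ select): {n0, n1, n2, n4, n6}.
States satisfying AG (empty → AF (change ∧ select)): {n1}.
States satisfying EF (¬change ∧ ¬empty): {n0, n1, n2, n3, n4, n5, n6}.
States satisfying AG EF (¬change ∧ ¬empty): {n0, n1, n2, n3, n4, n5, n6}.
States satisfying AG (empty → AF (change ∧ select)) ∧ AG EF (¬change ∧ ¬empty): {n1}.

{n1}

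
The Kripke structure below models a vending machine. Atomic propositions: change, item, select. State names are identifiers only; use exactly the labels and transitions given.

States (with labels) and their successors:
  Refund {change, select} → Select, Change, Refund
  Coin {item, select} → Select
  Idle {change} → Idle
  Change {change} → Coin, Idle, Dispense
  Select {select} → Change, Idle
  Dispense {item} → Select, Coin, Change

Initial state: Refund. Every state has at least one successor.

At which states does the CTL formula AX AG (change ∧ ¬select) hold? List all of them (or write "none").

{Idle}

States satisfying AG (change ∧ ¬select): {Idle}.
States satisfying AX AG (change ∧ ¬select): {Idle}.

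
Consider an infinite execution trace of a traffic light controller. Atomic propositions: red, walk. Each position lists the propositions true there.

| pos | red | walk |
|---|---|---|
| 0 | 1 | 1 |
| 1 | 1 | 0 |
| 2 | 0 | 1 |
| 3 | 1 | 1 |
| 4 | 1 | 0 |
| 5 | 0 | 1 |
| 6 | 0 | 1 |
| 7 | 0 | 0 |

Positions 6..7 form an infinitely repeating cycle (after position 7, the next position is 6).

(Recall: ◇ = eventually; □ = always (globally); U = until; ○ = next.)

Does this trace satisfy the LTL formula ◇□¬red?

Yes

□¬red holds at position 5, which is reachable from 0, so ◇□¬red holds.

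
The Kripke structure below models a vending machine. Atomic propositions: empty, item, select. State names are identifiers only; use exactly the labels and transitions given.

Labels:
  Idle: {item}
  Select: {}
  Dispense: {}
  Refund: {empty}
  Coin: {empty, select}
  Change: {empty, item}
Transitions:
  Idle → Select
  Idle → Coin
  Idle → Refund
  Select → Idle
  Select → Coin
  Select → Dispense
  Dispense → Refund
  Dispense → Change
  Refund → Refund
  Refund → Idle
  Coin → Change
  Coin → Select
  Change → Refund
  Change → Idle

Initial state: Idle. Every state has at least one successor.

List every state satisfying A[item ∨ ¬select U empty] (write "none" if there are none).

States satisfying item ∨ ¬select: {Idle, Select, Dispense, Refund, Change}.
States satisfying empty: {Refund, Coin, Change}.
States satisfying A[item ∨ ¬select U empty]: {Dispense, Refund, Coin, Change}.

{Dispense, Refund, Coin, Change}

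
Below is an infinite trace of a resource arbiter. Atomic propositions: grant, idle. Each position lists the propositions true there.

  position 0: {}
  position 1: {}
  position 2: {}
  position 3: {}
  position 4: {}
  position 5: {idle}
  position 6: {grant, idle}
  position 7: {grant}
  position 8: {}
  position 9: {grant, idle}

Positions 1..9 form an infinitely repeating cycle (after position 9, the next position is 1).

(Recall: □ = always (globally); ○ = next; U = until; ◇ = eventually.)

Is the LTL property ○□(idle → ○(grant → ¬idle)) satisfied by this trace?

Does not hold

The position after 0 is 1; □(idle → ○(grant → ¬idle)) is false there.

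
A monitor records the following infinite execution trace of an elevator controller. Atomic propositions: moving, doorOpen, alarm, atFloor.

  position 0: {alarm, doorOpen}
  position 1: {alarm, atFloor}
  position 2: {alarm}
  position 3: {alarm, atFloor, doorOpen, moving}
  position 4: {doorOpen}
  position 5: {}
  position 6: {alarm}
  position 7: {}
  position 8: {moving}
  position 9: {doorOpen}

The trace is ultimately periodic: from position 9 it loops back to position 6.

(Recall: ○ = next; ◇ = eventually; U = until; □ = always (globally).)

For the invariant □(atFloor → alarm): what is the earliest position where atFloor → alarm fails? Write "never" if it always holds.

atFloor → alarm holds at every position 0..9, and those are all the positions the trace ever visits, so the invariant □(atFloor → alarm) is never violated.

never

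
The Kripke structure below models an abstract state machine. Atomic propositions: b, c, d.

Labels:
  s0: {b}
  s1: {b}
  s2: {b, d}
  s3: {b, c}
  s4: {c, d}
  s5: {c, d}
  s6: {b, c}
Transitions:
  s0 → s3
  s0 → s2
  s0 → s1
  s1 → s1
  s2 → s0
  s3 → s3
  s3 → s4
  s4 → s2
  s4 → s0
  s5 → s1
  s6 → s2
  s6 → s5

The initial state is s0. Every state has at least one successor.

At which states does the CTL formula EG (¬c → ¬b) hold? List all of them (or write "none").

{s3}

States satisfying ¬c → ¬b: {s3, s4, s5, s6}.
States satisfying EG (¬c → ¬b): {s3}.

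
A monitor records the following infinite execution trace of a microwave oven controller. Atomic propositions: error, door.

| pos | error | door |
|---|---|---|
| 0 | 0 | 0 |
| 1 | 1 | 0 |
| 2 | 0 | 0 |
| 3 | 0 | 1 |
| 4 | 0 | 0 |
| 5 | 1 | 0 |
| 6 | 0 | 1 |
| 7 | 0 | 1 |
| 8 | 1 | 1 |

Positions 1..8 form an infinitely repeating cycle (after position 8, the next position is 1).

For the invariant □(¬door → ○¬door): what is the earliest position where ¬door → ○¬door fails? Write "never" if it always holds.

2

Check ¬door → ○¬door at each position in order: 0 ✓, 1 ✓.
At position 2 the labels are {} and the next position 3 has {door}, so ¬door → ○¬door is false there. This is the first violation.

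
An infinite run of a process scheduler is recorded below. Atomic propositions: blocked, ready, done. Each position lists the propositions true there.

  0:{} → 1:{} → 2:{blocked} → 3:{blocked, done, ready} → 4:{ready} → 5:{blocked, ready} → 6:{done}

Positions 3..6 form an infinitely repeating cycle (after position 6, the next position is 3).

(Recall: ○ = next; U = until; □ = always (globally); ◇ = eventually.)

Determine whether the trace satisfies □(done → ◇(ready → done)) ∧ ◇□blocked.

Violated

done → ◇(ready → done) holds at every position 0..6, and those are all positions ever visited, so □(done → ◇(ready → done)) holds.
Positions where done holds: 3, 6.
Check ◇(ready → done) at each: 3→ok, 6→ok.
□blocked is false at every position 0..6, so it never becomes true and ◇□blocked fails.
At position 0: □(done → ◇(ready → done)) is true; ◇□blocked is false; so □(done → ◇(ready → done)) ∧ ◇□blocked is false.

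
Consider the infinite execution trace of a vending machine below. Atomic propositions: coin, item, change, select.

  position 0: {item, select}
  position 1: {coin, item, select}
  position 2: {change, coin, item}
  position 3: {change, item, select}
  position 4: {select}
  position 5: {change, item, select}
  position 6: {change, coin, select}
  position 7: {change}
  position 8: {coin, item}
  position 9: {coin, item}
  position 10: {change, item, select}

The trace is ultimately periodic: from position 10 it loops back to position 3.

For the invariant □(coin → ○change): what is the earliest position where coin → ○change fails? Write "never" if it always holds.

8

Check coin → ○change at each position in order: 0 ✓, 1 ✓, 2 ✓, 3 ✓, 4 ✓, 5 ✓, 6 ✓, 7 ✓.
At position 8 the labels are {coin, item} and the next position 9 has {coin, item}, so coin → ○change is false there. This is the first violation.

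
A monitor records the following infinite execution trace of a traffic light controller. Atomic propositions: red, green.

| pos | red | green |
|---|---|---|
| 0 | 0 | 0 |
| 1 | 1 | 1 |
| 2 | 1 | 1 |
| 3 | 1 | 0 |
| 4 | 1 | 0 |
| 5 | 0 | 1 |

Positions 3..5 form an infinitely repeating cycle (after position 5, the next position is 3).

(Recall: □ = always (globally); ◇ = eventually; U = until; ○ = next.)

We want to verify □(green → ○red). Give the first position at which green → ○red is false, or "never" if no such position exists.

never

green → ○red holds at every position 0..5, and those are all the positions the trace ever visits, so the invariant □(green → ○red) is never violated.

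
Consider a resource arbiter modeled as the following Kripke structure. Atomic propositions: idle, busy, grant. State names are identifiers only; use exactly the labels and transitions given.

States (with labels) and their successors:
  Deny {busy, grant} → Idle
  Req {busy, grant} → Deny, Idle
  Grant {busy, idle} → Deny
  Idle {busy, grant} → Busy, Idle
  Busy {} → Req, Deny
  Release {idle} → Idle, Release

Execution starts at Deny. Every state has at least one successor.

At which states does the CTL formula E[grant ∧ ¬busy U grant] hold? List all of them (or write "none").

{Deny, Req, Idle}

States satisfying grant ∧ ¬busy: ∅.
States satisfying grant: {Deny, Req, Idle}.
States satisfying E[grant ∧ ¬busy U grant]: {Deny, Req, Idle}.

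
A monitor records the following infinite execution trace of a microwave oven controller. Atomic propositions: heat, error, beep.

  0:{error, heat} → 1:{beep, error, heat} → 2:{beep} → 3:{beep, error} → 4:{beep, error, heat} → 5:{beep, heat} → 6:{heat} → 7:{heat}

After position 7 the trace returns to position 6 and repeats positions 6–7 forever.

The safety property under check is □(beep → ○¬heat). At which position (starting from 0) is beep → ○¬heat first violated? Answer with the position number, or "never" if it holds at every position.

Check beep → ○¬heat at each position in order: 0 ✓, 1 ✓, 2 ✓.
At position 3 the labels are {beep, error} and the next position 4 has {beep, error, heat}, so beep → ○¬heat is false there. This is the first violation.

3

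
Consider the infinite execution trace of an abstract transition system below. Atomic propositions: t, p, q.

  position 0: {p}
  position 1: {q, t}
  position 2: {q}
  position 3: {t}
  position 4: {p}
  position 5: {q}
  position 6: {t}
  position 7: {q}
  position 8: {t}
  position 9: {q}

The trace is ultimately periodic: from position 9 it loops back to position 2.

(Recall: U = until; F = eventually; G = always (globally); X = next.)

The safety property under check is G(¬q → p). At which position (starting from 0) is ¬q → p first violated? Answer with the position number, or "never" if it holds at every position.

3

Check ¬q → p at each position in order: 0 ✓, 1 ✓, 2 ✓.
At position 3 the labels are {t}, so ¬q → p is false there. This is the first violation.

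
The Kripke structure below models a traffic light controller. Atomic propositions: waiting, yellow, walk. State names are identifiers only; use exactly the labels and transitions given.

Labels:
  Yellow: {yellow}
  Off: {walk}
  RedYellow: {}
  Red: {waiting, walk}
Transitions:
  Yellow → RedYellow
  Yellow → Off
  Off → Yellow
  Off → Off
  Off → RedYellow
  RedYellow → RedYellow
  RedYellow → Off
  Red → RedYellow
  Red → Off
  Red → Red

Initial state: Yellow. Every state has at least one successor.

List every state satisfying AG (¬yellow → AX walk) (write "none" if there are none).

States satisfying ¬yellow → AX walk: {Yellow}.
States satisfying AG (¬yellow → AX walk): ∅.

none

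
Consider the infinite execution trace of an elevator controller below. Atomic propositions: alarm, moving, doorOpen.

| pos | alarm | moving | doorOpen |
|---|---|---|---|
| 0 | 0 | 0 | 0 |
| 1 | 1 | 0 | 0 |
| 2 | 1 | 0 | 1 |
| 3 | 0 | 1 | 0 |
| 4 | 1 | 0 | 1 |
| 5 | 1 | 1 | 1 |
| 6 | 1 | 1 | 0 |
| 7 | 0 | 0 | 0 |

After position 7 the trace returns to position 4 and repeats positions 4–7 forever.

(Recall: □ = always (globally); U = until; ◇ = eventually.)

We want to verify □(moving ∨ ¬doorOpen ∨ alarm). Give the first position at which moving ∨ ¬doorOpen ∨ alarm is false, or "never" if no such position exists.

never

moving ∨ ¬doorOpen ∨ alarm holds at every position 0..7, and those are all the positions the trace ever visits, so the invariant □(moving ∨ ¬doorOpen ∨ alarm) is never violated.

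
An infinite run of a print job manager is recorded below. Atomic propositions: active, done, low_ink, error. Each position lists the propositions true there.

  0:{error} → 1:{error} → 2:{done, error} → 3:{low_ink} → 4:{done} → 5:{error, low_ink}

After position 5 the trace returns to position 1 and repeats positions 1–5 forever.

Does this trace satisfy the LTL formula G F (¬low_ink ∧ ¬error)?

Yes

F (¬low_ink ∧ ¬error) holds at every position 0..5, and those are all positions ever visited, so G F (¬low_ink ∧ ¬error) holds.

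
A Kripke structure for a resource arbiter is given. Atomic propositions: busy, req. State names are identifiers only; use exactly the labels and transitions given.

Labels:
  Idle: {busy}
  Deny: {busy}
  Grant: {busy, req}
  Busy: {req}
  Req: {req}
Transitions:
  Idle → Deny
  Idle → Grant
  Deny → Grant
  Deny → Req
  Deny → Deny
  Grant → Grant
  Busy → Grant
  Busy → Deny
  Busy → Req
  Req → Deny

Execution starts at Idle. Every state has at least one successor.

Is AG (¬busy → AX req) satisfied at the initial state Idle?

No

States satisfying ¬busy → AX req: {Idle, Deny, Grant}.
States satisfying AG (¬busy → AX req): {Grant}.
Req is reachable from Idle and violates ¬busy → AX req, so AG fails at Idle.
Idle ∉ Sat(AG (¬busy → AX req)).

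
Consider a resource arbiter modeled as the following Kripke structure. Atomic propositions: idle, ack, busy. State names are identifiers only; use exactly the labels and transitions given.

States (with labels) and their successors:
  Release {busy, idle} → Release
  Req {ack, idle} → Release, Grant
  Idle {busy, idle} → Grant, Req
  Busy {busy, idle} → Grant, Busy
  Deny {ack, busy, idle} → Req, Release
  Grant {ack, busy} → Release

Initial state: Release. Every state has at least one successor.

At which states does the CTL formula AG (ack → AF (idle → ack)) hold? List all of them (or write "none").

{Release, Req, Idle, Busy, Deny, Grant}

States satisfying ack → AF (idle → ack): {Release, Req, Idle, Busy, Deny, Grant}.
States satisfying AG (ack → AF (idle → ack)): {Release, Req, Idle, Busy, Deny, Grant}.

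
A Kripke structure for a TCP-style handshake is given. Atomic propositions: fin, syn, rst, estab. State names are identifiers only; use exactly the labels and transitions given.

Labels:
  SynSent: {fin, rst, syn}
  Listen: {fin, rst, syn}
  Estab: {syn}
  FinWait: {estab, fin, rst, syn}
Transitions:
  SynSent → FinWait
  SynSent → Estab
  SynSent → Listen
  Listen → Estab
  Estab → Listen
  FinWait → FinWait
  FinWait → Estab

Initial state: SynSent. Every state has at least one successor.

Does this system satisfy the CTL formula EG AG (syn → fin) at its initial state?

States satisfying AG (syn → fin): ∅.
States satisfying EG AG (syn → fin): ∅.
No suitable path/successor from SynSent witnesses the formula.
SynSent ∉ Sat(EG AG (syn → fin)).

Does not hold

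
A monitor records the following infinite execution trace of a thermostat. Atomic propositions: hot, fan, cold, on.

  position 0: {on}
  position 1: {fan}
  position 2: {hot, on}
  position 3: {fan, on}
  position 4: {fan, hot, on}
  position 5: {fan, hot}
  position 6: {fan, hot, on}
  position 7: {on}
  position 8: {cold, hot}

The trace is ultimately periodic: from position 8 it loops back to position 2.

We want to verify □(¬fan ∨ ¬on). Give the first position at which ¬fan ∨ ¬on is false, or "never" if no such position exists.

3

Check ¬fan ∨ ¬on at each position in order: 0 ✓, 1 ✓, 2 ✓.
At position 3 the labels are {fan, on}, so ¬fan ∨ ¬on is false there. This is the first violation.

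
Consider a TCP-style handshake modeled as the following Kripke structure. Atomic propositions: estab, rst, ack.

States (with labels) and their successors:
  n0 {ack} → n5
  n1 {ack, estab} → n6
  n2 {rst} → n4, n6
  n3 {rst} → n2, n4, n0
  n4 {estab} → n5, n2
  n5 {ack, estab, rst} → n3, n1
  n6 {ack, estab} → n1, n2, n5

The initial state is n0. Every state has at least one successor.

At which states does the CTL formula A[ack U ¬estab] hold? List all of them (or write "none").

States satisfying ack: {n0, n1, n5, n6}.
States satisfying ¬estab: {n0, n2, n3}.
States satisfying A[ack U ¬estab]: {n0, n2, n3}.

{n0, n2, n3}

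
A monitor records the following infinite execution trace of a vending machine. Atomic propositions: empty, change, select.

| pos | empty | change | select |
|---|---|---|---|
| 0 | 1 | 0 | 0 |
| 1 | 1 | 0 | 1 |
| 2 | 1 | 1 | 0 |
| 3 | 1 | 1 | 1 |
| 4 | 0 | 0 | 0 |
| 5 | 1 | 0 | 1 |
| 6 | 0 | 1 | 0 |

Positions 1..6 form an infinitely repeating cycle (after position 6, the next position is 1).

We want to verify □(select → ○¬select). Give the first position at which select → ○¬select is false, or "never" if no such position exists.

never

select → ○¬select holds at every position 0..6, and those are all the positions the trace ever visits, so the invariant □(select → ○¬select) is never violated.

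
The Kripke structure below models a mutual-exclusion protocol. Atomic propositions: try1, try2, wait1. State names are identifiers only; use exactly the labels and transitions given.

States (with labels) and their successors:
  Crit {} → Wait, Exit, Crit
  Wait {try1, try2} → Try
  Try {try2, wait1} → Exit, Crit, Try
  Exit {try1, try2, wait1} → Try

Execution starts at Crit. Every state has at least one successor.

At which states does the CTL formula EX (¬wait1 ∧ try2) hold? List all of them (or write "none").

{Crit}

States satisfying ¬wait1 ∧ try2: {Wait}.
States satisfying EX (¬wait1 ∧ try2): {Crit}.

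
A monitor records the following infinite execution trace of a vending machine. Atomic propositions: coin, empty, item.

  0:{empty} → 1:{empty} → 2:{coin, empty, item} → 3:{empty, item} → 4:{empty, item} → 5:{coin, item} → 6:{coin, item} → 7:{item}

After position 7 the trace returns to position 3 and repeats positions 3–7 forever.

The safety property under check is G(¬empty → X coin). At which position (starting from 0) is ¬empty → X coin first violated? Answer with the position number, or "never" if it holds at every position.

Check ¬empty → X coin at each position in order: 0 ✓, 1 ✓, 2 ✓, 3 ✓, 4 ✓, 5 ✓.
At position 6 the labels are {coin, item} and the next position 7 has {item}, so ¬empty → X coin is false there. This is the first violation.

6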